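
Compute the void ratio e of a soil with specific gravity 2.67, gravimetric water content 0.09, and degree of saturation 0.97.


Result: 0.2477

Derivation:
Using the relation e = Gs * w / S
e = 2.67 * 0.09 / 0.97
e = 0.2477


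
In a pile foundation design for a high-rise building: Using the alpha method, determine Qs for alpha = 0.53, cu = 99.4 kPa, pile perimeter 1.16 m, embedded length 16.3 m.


Using Qs = alpha * cu * perimeter * L
Qs = 0.53 * 99.4 * 1.16 * 16.3
Qs = 996.11 kN


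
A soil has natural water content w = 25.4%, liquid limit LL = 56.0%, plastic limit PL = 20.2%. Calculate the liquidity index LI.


First compute the plasticity index:
PI = LL - PL = 56.0 - 20.2 = 35.8
Then compute the liquidity index:
LI = (w - PL) / PI
LI = (25.4 - 20.2) / 35.8
LI = 0.145


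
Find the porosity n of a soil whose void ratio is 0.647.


Using the relation n = e / (1 + e)
n = 0.647 / (1 + 0.647)
n = 0.647 / 1.647
n = 0.3928


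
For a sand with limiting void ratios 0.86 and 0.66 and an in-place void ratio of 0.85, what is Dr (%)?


Using Dr = (e_max - e) / (e_max - e_min) * 100
e_max - e = 0.86 - 0.85 = 0.01
e_max - e_min = 0.86 - 0.66 = 0.2
Dr = 0.01 / 0.2 * 100
Dr = 5.0 %


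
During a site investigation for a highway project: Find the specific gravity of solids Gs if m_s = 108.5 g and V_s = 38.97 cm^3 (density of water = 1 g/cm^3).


Using Gs = m_s / (V_s * rho_w)
Since rho_w = 1 g/cm^3:
Gs = 108.5 / 38.97
Gs = 2.784


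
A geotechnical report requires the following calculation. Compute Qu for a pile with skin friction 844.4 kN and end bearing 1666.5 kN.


Using Qu = Qf + Qb
Qu = 844.4 + 1666.5
Qu = 2510.9 kN


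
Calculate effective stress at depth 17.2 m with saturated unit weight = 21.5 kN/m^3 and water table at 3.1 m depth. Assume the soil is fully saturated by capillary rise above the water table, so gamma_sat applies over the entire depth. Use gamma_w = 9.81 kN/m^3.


Total stress = gamma_sat * depth
sigma = 21.5 * 17.2 = 369.8 kPa
Pore water pressure u = gamma_w * (depth - d_wt)
u = 9.81 * (17.2 - 3.1) = 138.321 kPa
Effective stress = sigma - u
sigma' = 369.8 - 138.321 = 231.48 kPa


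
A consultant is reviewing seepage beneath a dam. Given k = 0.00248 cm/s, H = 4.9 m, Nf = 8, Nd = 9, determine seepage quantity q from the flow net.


Convert k to m/s for unit consistency with H:
k = 0.00248 cm/s = 0.00248 / 100 m/s = 2.48e-05 m/s
Using q = k * H * Nf / Nd
Nf / Nd = 8 / 9 = 0.8889
q = 2.48e-05 * 4.9 * 0.8889
q = 0.000108 m^3/s per m


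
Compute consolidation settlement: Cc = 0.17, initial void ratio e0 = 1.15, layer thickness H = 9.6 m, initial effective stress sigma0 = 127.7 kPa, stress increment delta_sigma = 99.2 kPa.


Using Sc = Cc * H / (1 + e0) * log10((sigma0 + delta_sigma) / sigma0)
Stress ratio = (127.7 + 99.2) / 127.7 = 1.77682
log10(1.77682) = 0.249644
Cc * H / (1 + e0) = 0.17 * 9.6 / (1 + 1.15) = 0.75907
Sc = 0.75907 * 0.249644
Sc = 0.1895 m


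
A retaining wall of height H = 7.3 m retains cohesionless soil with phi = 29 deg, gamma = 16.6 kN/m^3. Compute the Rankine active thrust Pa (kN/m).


Result: 153.47 kN/m

Derivation:
Compute active earth pressure coefficient:
Ka = tan^2(45 - phi/2) = tan^2(30.5) = 0.346974
Compute active force:
Pa = 0.5 * Ka * gamma * H^2
Pa = 0.5 * 0.346974 * 16.6 * 7.3^2
Pa = 153.47 kN/m


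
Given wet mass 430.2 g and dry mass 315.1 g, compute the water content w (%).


Result: 36.53 %

Derivation:
Using w = (m_wet - m_dry) / m_dry * 100
m_wet - m_dry = 430.2 - 315.1 = 115.1 g
w = 115.1 / 315.1 * 100
w = 36.53 %


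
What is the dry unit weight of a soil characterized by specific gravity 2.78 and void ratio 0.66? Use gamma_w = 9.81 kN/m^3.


Result: 16.429 kN/m^3

Derivation:
Using gamma_d = Gs * gamma_w / (1 + e)
gamma_d = 2.78 * 9.81 / (1 + 0.66)
gamma_d = 2.78 * 9.81 / 1.66
gamma_d = 16.429 kN/m^3


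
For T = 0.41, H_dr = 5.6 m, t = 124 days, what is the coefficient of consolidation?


Using cv = T * H_dr^2 / t
H_dr^2 = 5.6^2 = 31.36
cv = 0.41 * 31.36 / 124
cv = 0.10369 m^2/day


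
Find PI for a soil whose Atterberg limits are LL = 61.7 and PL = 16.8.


Using PI = LL - PL
PI = 61.7 - 16.8
PI = 44.9


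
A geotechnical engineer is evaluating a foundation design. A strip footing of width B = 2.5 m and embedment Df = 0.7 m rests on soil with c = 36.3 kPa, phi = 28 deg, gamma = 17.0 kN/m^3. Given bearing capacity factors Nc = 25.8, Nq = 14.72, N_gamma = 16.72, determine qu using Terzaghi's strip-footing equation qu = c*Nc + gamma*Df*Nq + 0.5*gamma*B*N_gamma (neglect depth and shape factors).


Result: 1467.01 kPa

Derivation:
Compute qu = c*Nc + gamma*Df*Nq + 0.5*gamma*B*N_gamma
Term 1: 36.3 * 25.8 = 936.54
Term 2: 17.0 * 0.7 * 14.72 = 175.168
Term 3: 0.5 * 17.0 * 2.5 * 16.72 = 355.3
qu = 936.54 + 175.168 + 355.3
qu = 1467.01 kPa


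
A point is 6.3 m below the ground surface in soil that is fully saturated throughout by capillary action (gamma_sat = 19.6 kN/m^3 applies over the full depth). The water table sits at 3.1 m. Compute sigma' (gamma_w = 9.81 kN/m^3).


Result: 92.09 kPa

Derivation:
Total stress = gamma_sat * depth
sigma = 19.6 * 6.3 = 123.48 kPa
Pore water pressure u = gamma_w * (depth - d_wt)
u = 9.81 * (6.3 - 3.1) = 31.392 kPa
Effective stress = sigma - u
sigma' = 123.48 - 31.392 = 92.09 kPa


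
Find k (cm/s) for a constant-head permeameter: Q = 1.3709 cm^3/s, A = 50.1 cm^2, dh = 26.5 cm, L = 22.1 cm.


Compute hydraulic gradient:
i = dh / L = 26.5 / 22.1 = 1.1991
Then apply Darcy's law:
k = Q / (A * i)
k = 1.3709 / (50.1 * 1.1991)
k = 1.3709 / 60.0747
k = 0.02282 cm/s


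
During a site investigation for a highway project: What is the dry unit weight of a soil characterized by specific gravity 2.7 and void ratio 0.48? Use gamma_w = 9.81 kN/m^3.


Using gamma_d = Gs * gamma_w / (1 + e)
gamma_d = 2.7 * 9.81 / (1 + 0.48)
gamma_d = 2.7 * 9.81 / 1.48
gamma_d = 17.897 kN/m^3


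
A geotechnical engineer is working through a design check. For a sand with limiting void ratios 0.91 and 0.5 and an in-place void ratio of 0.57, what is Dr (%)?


Using Dr = (e_max - e) / (e_max - e_min) * 100
e_max - e = 0.91 - 0.57 = 0.34
e_max - e_min = 0.91 - 0.5 = 0.41
Dr = 0.34 / 0.41 * 100
Dr = 82.93 %


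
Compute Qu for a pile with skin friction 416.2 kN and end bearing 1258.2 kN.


Result: 1674.4 kN

Derivation:
Using Qu = Qf + Qb
Qu = 416.2 + 1258.2
Qu = 1674.4 kN


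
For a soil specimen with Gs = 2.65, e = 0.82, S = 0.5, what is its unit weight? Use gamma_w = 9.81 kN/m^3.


Result: 16.494 kN/m^3

Derivation:
Using gamma = gamma_w * (Gs + S*e) / (1 + e)
Numerator: Gs + S*e = 2.65 + 0.5*0.82 = 3.06
Denominator: 1 + e = 1 + 0.82 = 1.82
gamma = 9.81 * 3.06 / 1.82
gamma = 16.494 kN/m^3


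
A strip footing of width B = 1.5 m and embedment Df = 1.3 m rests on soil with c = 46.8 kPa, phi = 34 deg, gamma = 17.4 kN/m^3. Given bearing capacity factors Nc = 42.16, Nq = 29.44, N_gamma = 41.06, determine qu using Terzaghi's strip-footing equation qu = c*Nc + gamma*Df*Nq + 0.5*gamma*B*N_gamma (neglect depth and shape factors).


Compute qu = c*Nc + gamma*Df*Nq + 0.5*gamma*B*N_gamma
Term 1: 46.8 * 42.16 = 1973.088
Term 2: 17.4 * 1.3 * 29.44 = 665.9328
Term 3: 0.5 * 17.4 * 1.5 * 41.06 = 535.833
qu = 1973.088 + 665.9328 + 535.833
qu = 3174.85 kPa


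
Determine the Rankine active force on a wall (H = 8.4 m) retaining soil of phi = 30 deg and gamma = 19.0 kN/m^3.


Result: 223.44 kN/m

Derivation:
Compute active earth pressure coefficient:
Ka = tan^2(45 - phi/2) = tan^2(30.0) = 0.333333
Compute active force:
Pa = 0.5 * Ka * gamma * H^2
Pa = 0.5 * 0.333333 * 19.0 * 8.4^2
Pa = 223.44 kN/m


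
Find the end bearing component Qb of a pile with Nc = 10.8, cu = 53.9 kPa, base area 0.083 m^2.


Using Qb = Nc * cu * Ab
Qb = 10.8 * 53.9 * 0.083
Qb = 48.32 kN


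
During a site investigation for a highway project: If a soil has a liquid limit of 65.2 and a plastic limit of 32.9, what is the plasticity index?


Using PI = LL - PL
PI = 65.2 - 32.9
PI = 32.3


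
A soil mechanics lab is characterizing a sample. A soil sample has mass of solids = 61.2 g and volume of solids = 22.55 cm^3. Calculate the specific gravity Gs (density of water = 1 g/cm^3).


Result: 2.714

Derivation:
Using Gs = m_s / (V_s * rho_w)
Since rho_w = 1 g/cm^3:
Gs = 61.2 / 22.55
Gs = 2.714


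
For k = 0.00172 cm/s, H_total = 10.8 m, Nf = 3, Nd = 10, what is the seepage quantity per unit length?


Result: 5.573e-05 m^3/s per m

Derivation:
Convert k to m/s for unit consistency with H:
k = 0.00172 cm/s = 0.00172 / 100 m/s = 1.72e-05 m/s
Using q = k * H * Nf / Nd
Nf / Nd = 3 / 10 = 0.3
q = 1.72e-05 * 10.8 * 0.3
q = 5.573e-05 m^3/s per m


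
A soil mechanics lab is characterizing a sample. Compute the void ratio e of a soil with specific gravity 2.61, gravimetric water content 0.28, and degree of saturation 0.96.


Using the relation e = Gs * w / S
e = 2.61 * 0.28 / 0.96
e = 0.7612


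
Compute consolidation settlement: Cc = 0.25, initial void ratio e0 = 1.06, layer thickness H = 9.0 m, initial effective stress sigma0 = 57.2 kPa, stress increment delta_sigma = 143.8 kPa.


Result: 0.5961 m

Derivation:
Using Sc = Cc * H / (1 + e0) * log10((sigma0 + delta_sigma) / sigma0)
Stress ratio = (57.2 + 143.8) / 57.2 = 3.51399
log10(3.51399) = 0.5458
Cc * H / (1 + e0) = 0.25 * 9.0 / (1 + 1.06) = 1.09223
Sc = 1.09223 * 0.5458
Sc = 0.5961 m


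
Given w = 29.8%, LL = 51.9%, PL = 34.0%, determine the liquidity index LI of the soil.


First compute the plasticity index:
PI = LL - PL = 51.9 - 34.0 = 17.9
Then compute the liquidity index:
LI = (w - PL) / PI
LI = (29.8 - 34.0) / 17.9
LI = -0.235


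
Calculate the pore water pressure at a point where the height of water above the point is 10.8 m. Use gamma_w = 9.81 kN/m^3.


Using u = gamma_w * h_w
u = 9.81 * 10.8
u = 105.95 kPa


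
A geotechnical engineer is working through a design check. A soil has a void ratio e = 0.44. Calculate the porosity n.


Using the relation n = e / (1 + e)
n = 0.44 / (1 + 0.44)
n = 0.44 / 1.44
n = 0.3056


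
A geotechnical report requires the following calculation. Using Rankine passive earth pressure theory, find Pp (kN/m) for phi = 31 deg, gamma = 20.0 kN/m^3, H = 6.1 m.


Compute passive earth pressure coefficient:
Kp = tan^2(45 + phi/2) = tan^2(60.5) = 3.124035
Compute passive force:
Pp = 0.5 * Kp * gamma * H^2
Pp = 0.5 * 3.124035 * 20.0 * 6.1^2
Pp = 1162.45 kN/m


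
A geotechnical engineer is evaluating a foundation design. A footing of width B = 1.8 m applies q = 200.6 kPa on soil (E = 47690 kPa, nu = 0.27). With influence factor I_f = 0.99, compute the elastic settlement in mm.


Using Se = q * B * (1 - nu^2) * I_f / E
1 - nu^2 = 1 - 0.27^2 = 0.9271
Se = 200.6 * 1.8 * 0.9271 * 0.99 / 47690
Se = 0.006949 m
Convert to mm: Se = 0.006949 * 1000 = 6.949 mm


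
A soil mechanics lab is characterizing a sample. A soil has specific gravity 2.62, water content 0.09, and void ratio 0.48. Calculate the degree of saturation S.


Result: 0.4913

Derivation:
Using S = Gs * w / e
S = 2.62 * 0.09 / 0.48
S = 0.4913


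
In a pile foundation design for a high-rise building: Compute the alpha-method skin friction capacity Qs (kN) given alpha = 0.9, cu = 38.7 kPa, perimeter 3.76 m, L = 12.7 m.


Using Qs = alpha * cu * perimeter * L
Qs = 0.9 * 38.7 * 3.76 * 12.7
Qs = 1663.2 kN


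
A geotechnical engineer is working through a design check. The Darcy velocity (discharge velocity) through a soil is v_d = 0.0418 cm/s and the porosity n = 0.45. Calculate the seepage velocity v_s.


Using v_s = v_d / n
v_s = 0.0418 / 0.45
v_s = 0.09289 cm/s


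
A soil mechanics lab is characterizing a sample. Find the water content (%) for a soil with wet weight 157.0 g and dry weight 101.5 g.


Using w = (m_wet - m_dry) / m_dry * 100
m_wet - m_dry = 157.0 - 101.5 = 55.5 g
w = 55.5 / 101.5 * 100
w = 54.68 %


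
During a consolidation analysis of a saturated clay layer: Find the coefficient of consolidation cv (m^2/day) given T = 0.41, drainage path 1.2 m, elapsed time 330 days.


Result: 0.00179 m^2/day

Derivation:
Using cv = T * H_dr^2 / t
H_dr^2 = 1.2^2 = 1.44
cv = 0.41 * 1.44 / 330
cv = 0.00179 m^2/day


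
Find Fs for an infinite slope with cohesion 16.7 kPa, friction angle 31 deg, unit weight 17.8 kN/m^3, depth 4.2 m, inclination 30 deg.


Using Fs = c / (gamma*H*sin(beta)*cos(beta)) + tan(phi)/tan(beta)
Cohesion contribution = 16.7 / (17.8*4.2*sin(30)*cos(30))
Cohesion contribution = 0.515877
Friction contribution = tan(31)/tan(30) = 1.04072
Fs = 0.515877 + 1.04072
Fs = 1.557


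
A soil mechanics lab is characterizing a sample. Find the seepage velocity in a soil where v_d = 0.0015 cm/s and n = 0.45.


Using v_s = v_d / n
v_s = 0.0015 / 0.45
v_s = 0.00333 cm/s


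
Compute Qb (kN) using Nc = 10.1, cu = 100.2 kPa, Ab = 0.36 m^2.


Using Qb = Nc * cu * Ab
Qb = 10.1 * 100.2 * 0.36
Qb = 364.33 kN


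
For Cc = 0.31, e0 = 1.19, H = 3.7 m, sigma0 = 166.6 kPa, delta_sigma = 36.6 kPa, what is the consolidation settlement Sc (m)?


Using Sc = Cc * H / (1 + e0) * log10((sigma0 + delta_sigma) / sigma0)
Stress ratio = (166.6 + 36.6) / 166.6 = 1.21969
log10(1.21969) = 0.0862487
Cc * H / (1 + e0) = 0.31 * 3.7 / (1 + 1.19) = 0.523744
Sc = 0.523744 * 0.0862487
Sc = 0.0452 m


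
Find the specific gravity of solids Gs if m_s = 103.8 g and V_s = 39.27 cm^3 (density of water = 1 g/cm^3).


Using Gs = m_s / (V_s * rho_w)
Since rho_w = 1 g/cm^3:
Gs = 103.8 / 39.27
Gs = 2.643


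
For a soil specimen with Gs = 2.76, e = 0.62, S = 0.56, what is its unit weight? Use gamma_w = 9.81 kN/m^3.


Using gamma = gamma_w * (Gs + S*e) / (1 + e)
Numerator: Gs + S*e = 2.76 + 0.56*0.62 = 3.1072
Denominator: 1 + e = 1 + 0.62 = 1.62
gamma = 9.81 * 3.1072 / 1.62
gamma = 18.816 kN/m^3


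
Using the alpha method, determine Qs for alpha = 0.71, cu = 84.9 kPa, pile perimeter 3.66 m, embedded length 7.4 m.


Using Qs = alpha * cu * perimeter * L
Qs = 0.71 * 84.9 * 3.66 * 7.4
Qs = 1632.6 kN


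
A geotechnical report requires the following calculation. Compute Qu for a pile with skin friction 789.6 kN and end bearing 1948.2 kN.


Using Qu = Qf + Qb
Qu = 789.6 + 1948.2
Qu = 2737.8 kN


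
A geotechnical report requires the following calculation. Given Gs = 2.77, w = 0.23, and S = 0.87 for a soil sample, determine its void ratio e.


Using the relation e = Gs * w / S
e = 2.77 * 0.23 / 0.87
e = 0.7323


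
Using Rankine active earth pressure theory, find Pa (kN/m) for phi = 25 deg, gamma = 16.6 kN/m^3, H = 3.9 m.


Result: 51.24 kN/m

Derivation:
Compute active earth pressure coefficient:
Ka = tan^2(45 - phi/2) = tan^2(32.5) = 0.405859
Compute active force:
Pa = 0.5 * Ka * gamma * H^2
Pa = 0.5 * 0.405859 * 16.6 * 3.9^2
Pa = 51.24 kN/m


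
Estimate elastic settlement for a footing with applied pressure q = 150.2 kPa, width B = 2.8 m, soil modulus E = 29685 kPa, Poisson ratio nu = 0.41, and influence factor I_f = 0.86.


Using Se = q * B * (1 - nu^2) * I_f / E
1 - nu^2 = 1 - 0.41^2 = 0.8319
Se = 150.2 * 2.8 * 0.8319 * 0.86 / 29685
Se = 0.010136 m
Convert to mm: Se = 0.010136 * 1000 = 10.136 mm


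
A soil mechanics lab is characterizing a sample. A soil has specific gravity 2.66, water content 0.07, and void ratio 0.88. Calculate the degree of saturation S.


Using S = Gs * w / e
S = 2.66 * 0.07 / 0.88
S = 0.2116


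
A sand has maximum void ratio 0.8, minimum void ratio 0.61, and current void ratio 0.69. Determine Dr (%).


Using Dr = (e_max - e) / (e_max - e_min) * 100
e_max - e = 0.8 - 0.69 = 0.11
e_max - e_min = 0.8 - 0.61 = 0.19
Dr = 0.11 / 0.19 * 100
Dr = 57.89 %


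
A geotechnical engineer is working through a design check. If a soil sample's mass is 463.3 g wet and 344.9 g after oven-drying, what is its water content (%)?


Using w = (m_wet - m_dry) / m_dry * 100
m_wet - m_dry = 463.3 - 344.9 = 118.4 g
w = 118.4 / 344.9 * 100
w = 34.33 %


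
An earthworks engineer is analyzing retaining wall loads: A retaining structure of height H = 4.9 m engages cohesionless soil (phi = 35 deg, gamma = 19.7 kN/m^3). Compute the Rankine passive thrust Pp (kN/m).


Compute passive earth pressure coefficient:
Kp = tan^2(45 + phi/2) = tan^2(62.5) = 3.690172
Compute passive force:
Pp = 0.5 * Kp * gamma * H^2
Pp = 0.5 * 3.690172 * 19.7 * 4.9^2
Pp = 872.72 kN/m


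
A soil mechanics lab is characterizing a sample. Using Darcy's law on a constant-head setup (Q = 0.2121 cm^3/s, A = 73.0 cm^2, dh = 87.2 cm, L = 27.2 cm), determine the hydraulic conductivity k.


Compute hydraulic gradient:
i = dh / L = 87.2 / 27.2 = 3.20588
Then apply Darcy's law:
k = Q / (A * i)
k = 0.2121 / (73.0 * 3.20588)
k = 0.2121 / 234.029
k = 0.000906 cm/s


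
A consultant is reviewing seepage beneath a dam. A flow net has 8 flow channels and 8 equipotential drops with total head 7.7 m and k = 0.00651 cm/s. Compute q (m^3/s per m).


Convert k to m/s for unit consistency with H:
k = 0.00651 cm/s = 0.00651 / 100 m/s = 6.51e-05 m/s
Using q = k * H * Nf / Nd
Nf / Nd = 8 / 8 = 1.0
q = 6.51e-05 * 7.7 * 1.0
q = 0.0005013 m^3/s per m


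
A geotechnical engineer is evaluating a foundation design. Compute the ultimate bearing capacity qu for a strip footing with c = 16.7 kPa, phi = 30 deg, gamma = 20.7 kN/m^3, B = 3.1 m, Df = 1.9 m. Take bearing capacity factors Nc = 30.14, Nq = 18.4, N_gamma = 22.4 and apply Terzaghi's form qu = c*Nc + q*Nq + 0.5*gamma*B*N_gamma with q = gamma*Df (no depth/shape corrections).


Compute qu = c*Nc + gamma*Df*Nq + 0.5*gamma*B*N_gamma
Term 1: 16.7 * 30.14 = 503.338
Term 2: 20.7 * 1.9 * 18.4 = 723.672
Term 3: 0.5 * 20.7 * 3.1 * 22.4 = 718.704
qu = 503.338 + 723.672 + 718.704
qu = 1945.71 kPa


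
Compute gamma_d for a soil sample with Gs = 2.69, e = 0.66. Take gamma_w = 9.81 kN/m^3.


Using gamma_d = Gs * gamma_w / (1 + e)
gamma_d = 2.69 * 9.81 / (1 + 0.66)
gamma_d = 2.69 * 9.81 / 1.66
gamma_d = 15.897 kN/m^3


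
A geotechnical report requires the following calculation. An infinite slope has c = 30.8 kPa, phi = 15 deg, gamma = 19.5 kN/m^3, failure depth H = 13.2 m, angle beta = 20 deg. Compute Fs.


Using Fs = c / (gamma*H*sin(beta)*cos(beta)) + tan(phi)/tan(beta)
Cohesion contribution = 30.8 / (19.5*13.2*sin(20)*cos(20))
Cohesion contribution = 0.37231
Friction contribution = tan(15)/tan(20) = 0.736184
Fs = 0.37231 + 0.736184
Fs = 1.108


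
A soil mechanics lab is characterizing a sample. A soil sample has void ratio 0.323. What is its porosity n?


Using the relation n = e / (1 + e)
n = 0.323 / (1 + 0.323)
n = 0.323 / 1.323
n = 0.2441


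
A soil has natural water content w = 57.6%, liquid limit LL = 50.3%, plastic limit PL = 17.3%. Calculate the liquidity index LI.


Result: 1.221

Derivation:
First compute the plasticity index:
PI = LL - PL = 50.3 - 17.3 = 33.0
Then compute the liquidity index:
LI = (w - PL) / PI
LI = (57.6 - 17.3) / 33.0
LI = 1.221


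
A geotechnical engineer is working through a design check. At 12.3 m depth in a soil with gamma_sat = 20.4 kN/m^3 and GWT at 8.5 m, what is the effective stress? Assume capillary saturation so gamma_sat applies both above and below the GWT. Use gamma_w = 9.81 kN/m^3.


Result: 213.64 kPa

Derivation:
Total stress = gamma_sat * depth
sigma = 20.4 * 12.3 = 250.92 kPa
Pore water pressure u = gamma_w * (depth - d_wt)
u = 9.81 * (12.3 - 8.5) = 37.278 kPa
Effective stress = sigma - u
sigma' = 250.92 - 37.278 = 213.64 kPa


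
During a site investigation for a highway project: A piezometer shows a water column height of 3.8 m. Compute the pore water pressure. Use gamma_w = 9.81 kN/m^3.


Using u = gamma_w * h_w
u = 9.81 * 3.8
u = 37.28 kPa


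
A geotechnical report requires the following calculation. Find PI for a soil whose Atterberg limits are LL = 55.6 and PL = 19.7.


Using PI = LL - PL
PI = 55.6 - 19.7
PI = 35.9


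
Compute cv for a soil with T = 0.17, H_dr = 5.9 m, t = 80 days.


Using cv = T * H_dr^2 / t
H_dr^2 = 5.9^2 = 34.81
cv = 0.17 * 34.81 / 80
cv = 0.07397 m^2/day


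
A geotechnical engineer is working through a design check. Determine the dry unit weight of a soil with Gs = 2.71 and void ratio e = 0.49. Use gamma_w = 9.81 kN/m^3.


Using gamma_d = Gs * gamma_w / (1 + e)
gamma_d = 2.71 * 9.81 / (1 + 0.49)
gamma_d = 2.71 * 9.81 / 1.49
gamma_d = 17.842 kN/m^3


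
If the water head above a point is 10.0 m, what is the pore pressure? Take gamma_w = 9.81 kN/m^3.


Result: 98.1 kPa

Derivation:
Using u = gamma_w * h_w
u = 9.81 * 10.0
u = 98.1 kPa


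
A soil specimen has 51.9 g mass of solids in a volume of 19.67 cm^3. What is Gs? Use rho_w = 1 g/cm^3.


Using Gs = m_s / (V_s * rho_w)
Since rho_w = 1 g/cm^3:
Gs = 51.9 / 19.67
Gs = 2.639


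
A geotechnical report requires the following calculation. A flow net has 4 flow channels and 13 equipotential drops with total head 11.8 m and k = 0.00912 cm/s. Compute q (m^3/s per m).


Convert k to m/s for unit consistency with H:
k = 0.00912 cm/s = 0.00912 / 100 m/s = 9.12e-05 m/s
Using q = k * H * Nf / Nd
Nf / Nd = 4 / 13 = 0.3077
q = 9.12e-05 * 11.8 * 0.3077
q = 0.0003311 m^3/s per m


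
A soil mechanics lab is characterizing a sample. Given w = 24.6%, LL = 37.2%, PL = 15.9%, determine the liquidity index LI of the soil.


First compute the plasticity index:
PI = LL - PL = 37.2 - 15.9 = 21.3
Then compute the liquidity index:
LI = (w - PL) / PI
LI = (24.6 - 15.9) / 21.3
LI = 0.408


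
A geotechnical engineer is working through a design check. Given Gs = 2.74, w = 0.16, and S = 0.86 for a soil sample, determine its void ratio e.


Using the relation e = Gs * w / S
e = 2.74 * 0.16 / 0.86
e = 0.5098


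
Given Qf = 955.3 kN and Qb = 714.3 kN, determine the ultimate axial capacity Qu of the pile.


Using Qu = Qf + Qb
Qu = 955.3 + 714.3
Qu = 1669.6 kN


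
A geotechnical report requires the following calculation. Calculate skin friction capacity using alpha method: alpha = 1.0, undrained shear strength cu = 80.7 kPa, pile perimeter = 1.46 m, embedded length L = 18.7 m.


Using Qs = alpha * cu * perimeter * L
Qs = 1.0 * 80.7 * 1.46 * 18.7
Qs = 2203.27 kN


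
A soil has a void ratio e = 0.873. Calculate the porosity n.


Using the relation n = e / (1 + e)
n = 0.873 / (1 + 0.873)
n = 0.873 / 1.873
n = 0.4661


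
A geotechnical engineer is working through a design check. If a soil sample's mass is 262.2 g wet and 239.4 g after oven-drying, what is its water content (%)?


Using w = (m_wet - m_dry) / m_dry * 100
m_wet - m_dry = 262.2 - 239.4 = 22.8 g
w = 22.8 / 239.4 * 100
w = 9.52 %


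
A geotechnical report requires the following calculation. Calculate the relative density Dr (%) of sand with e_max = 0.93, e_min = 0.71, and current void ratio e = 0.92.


Using Dr = (e_max - e) / (e_max - e_min) * 100
e_max - e = 0.93 - 0.92 = 0.01
e_max - e_min = 0.93 - 0.71 = 0.22
Dr = 0.01 / 0.22 * 100
Dr = 4.55 %


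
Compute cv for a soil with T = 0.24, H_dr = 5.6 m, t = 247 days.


Result: 0.03047 m^2/day

Derivation:
Using cv = T * H_dr^2 / t
H_dr^2 = 5.6^2 = 31.36
cv = 0.24 * 31.36 / 247
cv = 0.03047 m^2/day


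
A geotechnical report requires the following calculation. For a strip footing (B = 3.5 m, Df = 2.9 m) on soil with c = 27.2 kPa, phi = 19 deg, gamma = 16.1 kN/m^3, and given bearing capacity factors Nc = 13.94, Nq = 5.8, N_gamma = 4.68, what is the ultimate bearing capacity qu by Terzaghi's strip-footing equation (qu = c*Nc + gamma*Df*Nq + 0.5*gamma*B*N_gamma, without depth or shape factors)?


Compute qu = c*Nc + gamma*Df*Nq + 0.5*gamma*B*N_gamma
Term 1: 27.2 * 13.94 = 379.168
Term 2: 16.1 * 2.9 * 5.8 = 270.802
Term 3: 0.5 * 16.1 * 3.5 * 4.68 = 131.859
qu = 379.168 + 270.802 + 131.859
qu = 781.83 kPa


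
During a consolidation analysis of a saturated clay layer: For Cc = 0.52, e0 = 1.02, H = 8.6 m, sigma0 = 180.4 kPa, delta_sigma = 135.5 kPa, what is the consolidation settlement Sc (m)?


Result: 0.5387 m

Derivation:
Using Sc = Cc * H / (1 + e0) * log10((sigma0 + delta_sigma) / sigma0)
Stress ratio = (180.4 + 135.5) / 180.4 = 1.75111
log10(1.75111) = 0.243313
Cc * H / (1 + e0) = 0.52 * 8.6 / (1 + 1.02) = 2.21386
Sc = 2.21386 * 0.243313
Sc = 0.5387 m


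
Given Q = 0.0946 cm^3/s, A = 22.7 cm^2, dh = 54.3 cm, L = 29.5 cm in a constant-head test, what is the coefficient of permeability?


Compute hydraulic gradient:
i = dh / L = 54.3 / 29.5 = 1.84068
Then apply Darcy's law:
k = Q / (A * i)
k = 0.0946 / (22.7 * 1.84068)
k = 0.0946 / 41.7834
k = 0.002264 cm/s


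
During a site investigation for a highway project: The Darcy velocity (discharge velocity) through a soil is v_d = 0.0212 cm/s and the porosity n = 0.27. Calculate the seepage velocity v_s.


Using v_s = v_d / n
v_s = 0.0212 / 0.27
v_s = 0.07852 cm/s


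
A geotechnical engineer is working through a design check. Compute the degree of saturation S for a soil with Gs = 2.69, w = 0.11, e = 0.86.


Result: 0.3441

Derivation:
Using S = Gs * w / e
S = 2.69 * 0.11 / 0.86
S = 0.3441


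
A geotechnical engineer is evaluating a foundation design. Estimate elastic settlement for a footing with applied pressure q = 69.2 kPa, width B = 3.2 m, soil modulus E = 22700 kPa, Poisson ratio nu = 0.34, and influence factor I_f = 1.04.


Using Se = q * B * (1 - nu^2) * I_f / E
1 - nu^2 = 1 - 0.34^2 = 0.8844
Se = 69.2 * 3.2 * 0.8844 * 1.04 / 22700
Se = 0.008972 m
Convert to mm: Se = 0.008972 * 1000 = 8.972 mm


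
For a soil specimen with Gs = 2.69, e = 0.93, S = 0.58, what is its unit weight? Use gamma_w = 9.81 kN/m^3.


Result: 16.415 kN/m^3

Derivation:
Using gamma = gamma_w * (Gs + S*e) / (1 + e)
Numerator: Gs + S*e = 2.69 + 0.58*0.93 = 3.2294
Denominator: 1 + e = 1 + 0.93 = 1.93
gamma = 9.81 * 3.2294 / 1.93
gamma = 16.415 kN/m^3


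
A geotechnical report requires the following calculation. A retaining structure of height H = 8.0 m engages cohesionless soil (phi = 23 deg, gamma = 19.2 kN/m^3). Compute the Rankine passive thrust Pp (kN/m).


Result: 1402.44 kN/m

Derivation:
Compute passive earth pressure coefficient:
Kp = tan^2(45 + phi/2) = tan^2(56.5) = 2.282623
Compute passive force:
Pp = 0.5 * Kp * gamma * H^2
Pp = 0.5 * 2.282623 * 19.2 * 8.0^2
Pp = 1402.44 kN/m


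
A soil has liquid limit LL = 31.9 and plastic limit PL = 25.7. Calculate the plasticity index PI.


Using PI = LL - PL
PI = 31.9 - 25.7
PI = 6.2


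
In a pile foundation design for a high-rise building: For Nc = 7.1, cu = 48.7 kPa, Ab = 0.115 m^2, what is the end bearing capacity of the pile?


Using Qb = Nc * cu * Ab
Qb = 7.1 * 48.7 * 0.115
Qb = 39.76 kN


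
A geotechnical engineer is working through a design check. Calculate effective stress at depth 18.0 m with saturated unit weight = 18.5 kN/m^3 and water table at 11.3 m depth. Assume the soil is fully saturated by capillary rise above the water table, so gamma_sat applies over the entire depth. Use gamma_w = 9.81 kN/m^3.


Total stress = gamma_sat * depth
sigma = 18.5 * 18.0 = 333.0 kPa
Pore water pressure u = gamma_w * (depth - d_wt)
u = 9.81 * (18.0 - 11.3) = 65.727 kPa
Effective stress = sigma - u
sigma' = 333.0 - 65.727 = 267.27 kPa


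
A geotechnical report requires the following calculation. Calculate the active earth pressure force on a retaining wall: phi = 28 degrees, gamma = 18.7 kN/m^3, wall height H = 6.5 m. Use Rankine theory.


Compute active earth pressure coefficient:
Ka = tan^2(45 - phi/2) = tan^2(31.0) = 0.361033
Compute active force:
Pa = 0.5 * Ka * gamma * H^2
Pa = 0.5 * 0.361033 * 18.7 * 6.5^2
Pa = 142.62 kN/m


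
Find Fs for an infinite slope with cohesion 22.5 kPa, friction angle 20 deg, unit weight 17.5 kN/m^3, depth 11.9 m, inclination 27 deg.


Result: 0.981

Derivation:
Using Fs = c / (gamma*H*sin(beta)*cos(beta)) + tan(phi)/tan(beta)
Cohesion contribution = 22.5 / (17.5*11.9*sin(27)*cos(27))
Cohesion contribution = 0.267098
Friction contribution = tan(20)/tan(27) = 0.714332
Fs = 0.267098 + 0.714332
Fs = 0.981


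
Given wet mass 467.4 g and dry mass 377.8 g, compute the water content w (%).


Using w = (m_wet - m_dry) / m_dry * 100
m_wet - m_dry = 467.4 - 377.8 = 89.6 g
w = 89.6 / 377.8 * 100
w = 23.72 %


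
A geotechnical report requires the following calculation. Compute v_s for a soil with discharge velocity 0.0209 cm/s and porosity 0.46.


Using v_s = v_d / n
v_s = 0.0209 / 0.46
v_s = 0.04543 cm/s


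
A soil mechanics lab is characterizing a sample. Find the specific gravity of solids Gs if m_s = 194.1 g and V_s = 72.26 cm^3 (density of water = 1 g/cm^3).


Result: 2.686

Derivation:
Using Gs = m_s / (V_s * rho_w)
Since rho_w = 1 g/cm^3:
Gs = 194.1 / 72.26
Gs = 2.686


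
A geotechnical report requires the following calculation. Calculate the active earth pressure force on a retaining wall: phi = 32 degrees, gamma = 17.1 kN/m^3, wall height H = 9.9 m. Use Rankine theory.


Compute active earth pressure coefficient:
Ka = tan^2(45 - phi/2) = tan^2(29.0) = 0.307259
Compute active force:
Pa = 0.5 * Ka * gamma * H^2
Pa = 0.5 * 0.307259 * 17.1 * 9.9^2
Pa = 257.48 kN/m


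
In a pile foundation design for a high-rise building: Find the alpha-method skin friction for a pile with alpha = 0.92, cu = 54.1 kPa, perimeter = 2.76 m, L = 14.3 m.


Using Qs = alpha * cu * perimeter * L
Qs = 0.92 * 54.1 * 2.76 * 14.3
Qs = 1964.4 kN


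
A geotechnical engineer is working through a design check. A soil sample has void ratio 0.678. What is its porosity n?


Using the relation n = e / (1 + e)
n = 0.678 / (1 + 0.678)
n = 0.678 / 1.678
n = 0.4041


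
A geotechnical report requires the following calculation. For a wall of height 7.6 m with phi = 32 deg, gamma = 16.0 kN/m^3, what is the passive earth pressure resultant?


Compute passive earth pressure coefficient:
Kp = tan^2(45 + phi/2) = tan^2(61.0) = 3.254588
Compute passive force:
Pp = 0.5 * Kp * gamma * H^2
Pp = 0.5 * 3.254588 * 16.0 * 7.6^2
Pp = 1503.88 kN/m


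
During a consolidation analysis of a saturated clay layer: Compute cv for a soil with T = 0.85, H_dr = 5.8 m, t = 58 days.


Using cv = T * H_dr^2 / t
H_dr^2 = 5.8^2 = 33.64
cv = 0.85 * 33.64 / 58
cv = 0.493 m^2/day


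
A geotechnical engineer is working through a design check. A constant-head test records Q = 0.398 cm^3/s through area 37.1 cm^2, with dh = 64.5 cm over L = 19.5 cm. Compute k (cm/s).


Compute hydraulic gradient:
i = dh / L = 64.5 / 19.5 = 3.30769
Then apply Darcy's law:
k = Q / (A * i)
k = 0.398 / (37.1 * 3.30769)
k = 0.398 / 122.715
k = 0.003243 cm/s


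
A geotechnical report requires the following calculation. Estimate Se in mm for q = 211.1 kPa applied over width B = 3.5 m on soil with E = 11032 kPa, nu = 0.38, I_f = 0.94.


Using Se = q * B * (1 - nu^2) * I_f / E
1 - nu^2 = 1 - 0.38^2 = 0.8556
Se = 211.1 * 3.5 * 0.8556 * 0.94 / 11032
Se = 0.053864 m
Convert to mm: Se = 0.053864 * 1000 = 53.864 mm


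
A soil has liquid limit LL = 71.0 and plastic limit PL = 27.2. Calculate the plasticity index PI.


Using PI = LL - PL
PI = 71.0 - 27.2
PI = 43.8


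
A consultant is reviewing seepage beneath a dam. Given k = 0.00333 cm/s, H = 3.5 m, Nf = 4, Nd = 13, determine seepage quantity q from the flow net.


Convert k to m/s for unit consistency with H:
k = 0.00333 cm/s = 0.00333 / 100 m/s = 3.33e-05 m/s
Using q = k * H * Nf / Nd
Nf / Nd = 4 / 13 = 0.3077
q = 3.33e-05 * 3.5 * 0.3077
q = 3.586e-05 m^3/s per m


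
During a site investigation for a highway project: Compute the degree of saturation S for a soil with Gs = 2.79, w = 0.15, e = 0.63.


Using S = Gs * w / e
S = 2.79 * 0.15 / 0.63
S = 0.6643


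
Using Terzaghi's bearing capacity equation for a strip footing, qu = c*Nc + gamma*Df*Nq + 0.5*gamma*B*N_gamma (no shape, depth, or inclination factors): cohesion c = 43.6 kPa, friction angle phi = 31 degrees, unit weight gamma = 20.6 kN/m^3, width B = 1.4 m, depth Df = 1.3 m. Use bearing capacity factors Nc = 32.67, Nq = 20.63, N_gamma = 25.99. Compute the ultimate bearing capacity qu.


Compute qu = c*Nc + gamma*Df*Nq + 0.5*gamma*B*N_gamma
Term 1: 43.6 * 32.67 = 1424.412
Term 2: 20.6 * 1.3 * 20.63 = 552.4714
Term 3: 0.5 * 20.6 * 1.4 * 25.99 = 374.7758
qu = 1424.412 + 552.4714 + 374.7758
qu = 2351.66 kPa


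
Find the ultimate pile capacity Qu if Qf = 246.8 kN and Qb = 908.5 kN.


Using Qu = Qf + Qb
Qu = 246.8 + 908.5
Qu = 1155.3 kN


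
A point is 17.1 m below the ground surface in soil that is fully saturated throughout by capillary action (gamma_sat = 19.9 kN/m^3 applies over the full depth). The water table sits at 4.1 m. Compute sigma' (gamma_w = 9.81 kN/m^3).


Result: 212.76 kPa

Derivation:
Total stress = gamma_sat * depth
sigma = 19.9 * 17.1 = 340.29 kPa
Pore water pressure u = gamma_w * (depth - d_wt)
u = 9.81 * (17.1 - 4.1) = 127.53 kPa
Effective stress = sigma - u
sigma' = 340.29 - 127.53 = 212.76 kPa


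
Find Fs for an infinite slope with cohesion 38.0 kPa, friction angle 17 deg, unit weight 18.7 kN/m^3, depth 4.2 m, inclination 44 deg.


Using Fs = c / (gamma*H*sin(beta)*cos(beta)) + tan(phi)/tan(beta)
Cohesion contribution = 38.0 / (18.7*4.2*sin(44)*cos(44))
Cohesion contribution = 0.96825
Friction contribution = tan(17)/tan(44) = 0.316593
Fs = 0.96825 + 0.316593
Fs = 1.285


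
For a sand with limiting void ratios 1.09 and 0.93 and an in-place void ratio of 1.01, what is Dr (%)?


Result: 50.0 %

Derivation:
Using Dr = (e_max - e) / (e_max - e_min) * 100
e_max - e = 1.09 - 1.01 = 0.08
e_max - e_min = 1.09 - 0.93 = 0.16
Dr = 0.08 / 0.16 * 100
Dr = 50.0 %


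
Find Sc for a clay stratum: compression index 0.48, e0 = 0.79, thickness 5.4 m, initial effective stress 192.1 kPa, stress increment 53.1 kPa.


Using Sc = Cc * H / (1 + e0) * log10((sigma0 + delta_sigma) / sigma0)
Stress ratio = (192.1 + 53.1) / 192.1 = 1.27642
log10(1.27642) = 0.105993
Cc * H / (1 + e0) = 0.48 * 5.4 / (1 + 0.79) = 1.44804
Sc = 1.44804 * 0.105993
Sc = 0.1535 m


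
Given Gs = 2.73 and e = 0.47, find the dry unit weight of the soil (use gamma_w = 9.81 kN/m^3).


Using gamma_d = Gs * gamma_w / (1 + e)
gamma_d = 2.73 * 9.81 / (1 + 0.47)
gamma_d = 2.73 * 9.81 / 1.47
gamma_d = 18.219 kN/m^3


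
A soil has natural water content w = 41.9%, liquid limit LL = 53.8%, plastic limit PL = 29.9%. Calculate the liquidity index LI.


First compute the plasticity index:
PI = LL - PL = 53.8 - 29.9 = 23.9
Then compute the liquidity index:
LI = (w - PL) / PI
LI = (41.9 - 29.9) / 23.9
LI = 0.502


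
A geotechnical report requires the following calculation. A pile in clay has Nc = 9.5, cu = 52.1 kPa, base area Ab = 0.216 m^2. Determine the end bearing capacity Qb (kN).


Using Qb = Nc * cu * Ab
Qb = 9.5 * 52.1 * 0.216
Qb = 106.91 kN


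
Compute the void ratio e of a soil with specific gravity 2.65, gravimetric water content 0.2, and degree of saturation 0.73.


Using the relation e = Gs * w / S
e = 2.65 * 0.2 / 0.73
e = 0.726


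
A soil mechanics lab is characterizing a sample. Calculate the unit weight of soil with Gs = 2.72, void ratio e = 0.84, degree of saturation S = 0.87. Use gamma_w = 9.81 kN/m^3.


Result: 18.398 kN/m^3

Derivation:
Using gamma = gamma_w * (Gs + S*e) / (1 + e)
Numerator: Gs + S*e = 2.72 + 0.87*0.84 = 3.4508
Denominator: 1 + e = 1 + 0.84 = 1.84
gamma = 9.81 * 3.4508 / 1.84
gamma = 18.398 kN/m^3


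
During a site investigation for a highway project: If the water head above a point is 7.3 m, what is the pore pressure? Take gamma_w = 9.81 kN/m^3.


Result: 71.61 kPa

Derivation:
Using u = gamma_w * h_w
u = 9.81 * 7.3
u = 71.61 kPa


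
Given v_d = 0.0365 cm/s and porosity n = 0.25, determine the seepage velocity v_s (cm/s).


Using v_s = v_d / n
v_s = 0.0365 / 0.25
v_s = 0.146 cm/s


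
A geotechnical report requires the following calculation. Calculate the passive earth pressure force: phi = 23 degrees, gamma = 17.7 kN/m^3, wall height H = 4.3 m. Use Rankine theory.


Compute passive earth pressure coefficient:
Kp = tan^2(45 + phi/2) = tan^2(56.5) = 2.282623
Compute passive force:
Pp = 0.5 * Kp * gamma * H^2
Pp = 0.5 * 2.282623 * 17.7 * 4.3^2
Pp = 373.52 kN/m


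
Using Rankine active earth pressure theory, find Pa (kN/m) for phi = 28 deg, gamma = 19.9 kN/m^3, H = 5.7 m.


Result: 116.71 kN/m

Derivation:
Compute active earth pressure coefficient:
Ka = tan^2(45 - phi/2) = tan^2(31.0) = 0.361033
Compute active force:
Pa = 0.5 * Ka * gamma * H^2
Pa = 0.5 * 0.361033 * 19.9 * 5.7^2
Pa = 116.71 kN/m


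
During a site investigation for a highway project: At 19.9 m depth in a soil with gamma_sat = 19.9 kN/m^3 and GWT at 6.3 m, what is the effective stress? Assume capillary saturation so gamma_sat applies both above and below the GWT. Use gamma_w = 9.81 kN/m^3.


Result: 262.59 kPa

Derivation:
Total stress = gamma_sat * depth
sigma = 19.9 * 19.9 = 396.01 kPa
Pore water pressure u = gamma_w * (depth - d_wt)
u = 9.81 * (19.9 - 6.3) = 133.416 kPa
Effective stress = sigma - u
sigma' = 396.01 - 133.416 = 262.59 kPa


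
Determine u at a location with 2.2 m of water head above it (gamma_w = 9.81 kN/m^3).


Result: 21.58 kPa

Derivation:
Using u = gamma_w * h_w
u = 9.81 * 2.2
u = 21.58 kPa


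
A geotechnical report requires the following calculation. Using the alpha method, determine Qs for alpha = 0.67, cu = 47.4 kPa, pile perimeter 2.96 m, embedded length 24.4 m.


Result: 2293.69 kN

Derivation:
Using Qs = alpha * cu * perimeter * L
Qs = 0.67 * 47.4 * 2.96 * 24.4
Qs = 2293.69 kN


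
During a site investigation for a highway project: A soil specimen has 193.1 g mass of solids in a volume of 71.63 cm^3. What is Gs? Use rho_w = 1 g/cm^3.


Using Gs = m_s / (V_s * rho_w)
Since rho_w = 1 g/cm^3:
Gs = 193.1 / 71.63
Gs = 2.696


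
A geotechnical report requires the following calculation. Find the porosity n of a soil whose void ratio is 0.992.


Using the relation n = e / (1 + e)
n = 0.992 / (1 + 0.992)
n = 0.992 / 1.992
n = 0.498


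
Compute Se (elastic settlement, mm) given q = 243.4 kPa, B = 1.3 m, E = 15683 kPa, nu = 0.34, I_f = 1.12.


Result: 19.985 mm

Derivation:
Using Se = q * B * (1 - nu^2) * I_f / E
1 - nu^2 = 1 - 0.34^2 = 0.8844
Se = 243.4 * 1.3 * 0.8844 * 1.12 / 15683
Se = 0.019985 m
Convert to mm: Se = 0.019985 * 1000 = 19.985 mm


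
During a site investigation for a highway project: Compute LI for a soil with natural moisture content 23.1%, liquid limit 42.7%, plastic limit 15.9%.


First compute the plasticity index:
PI = LL - PL = 42.7 - 15.9 = 26.8
Then compute the liquidity index:
LI = (w - PL) / PI
LI = (23.1 - 15.9) / 26.8
LI = 0.269


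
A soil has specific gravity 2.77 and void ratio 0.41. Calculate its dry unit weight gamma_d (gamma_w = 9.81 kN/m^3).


Result: 19.272 kN/m^3

Derivation:
Using gamma_d = Gs * gamma_w / (1 + e)
gamma_d = 2.77 * 9.81 / (1 + 0.41)
gamma_d = 2.77 * 9.81 / 1.41
gamma_d = 19.272 kN/m^3


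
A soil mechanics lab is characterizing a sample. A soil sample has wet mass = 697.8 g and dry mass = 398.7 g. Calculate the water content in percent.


Result: 75.02 %

Derivation:
Using w = (m_wet - m_dry) / m_dry * 100
m_wet - m_dry = 697.8 - 398.7 = 299.1 g
w = 299.1 / 398.7 * 100
w = 75.02 %


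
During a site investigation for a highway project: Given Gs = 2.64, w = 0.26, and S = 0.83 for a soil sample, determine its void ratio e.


Using the relation e = Gs * w / S
e = 2.64 * 0.26 / 0.83
e = 0.827


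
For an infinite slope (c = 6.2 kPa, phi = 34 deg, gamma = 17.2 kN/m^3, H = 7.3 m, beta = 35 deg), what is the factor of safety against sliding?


Using Fs = c / (gamma*H*sin(beta)*cos(beta)) + tan(phi)/tan(beta)
Cohesion contribution = 6.2 / (17.2*7.3*sin(35)*cos(35))
Cohesion contribution = 0.105096
Friction contribution = tan(34)/tan(35) = 0.963298
Fs = 0.105096 + 0.963298
Fs = 1.068


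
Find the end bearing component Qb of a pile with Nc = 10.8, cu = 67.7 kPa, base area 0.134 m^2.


Using Qb = Nc * cu * Ab
Qb = 10.8 * 67.7 * 0.134
Qb = 97.98 kN
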